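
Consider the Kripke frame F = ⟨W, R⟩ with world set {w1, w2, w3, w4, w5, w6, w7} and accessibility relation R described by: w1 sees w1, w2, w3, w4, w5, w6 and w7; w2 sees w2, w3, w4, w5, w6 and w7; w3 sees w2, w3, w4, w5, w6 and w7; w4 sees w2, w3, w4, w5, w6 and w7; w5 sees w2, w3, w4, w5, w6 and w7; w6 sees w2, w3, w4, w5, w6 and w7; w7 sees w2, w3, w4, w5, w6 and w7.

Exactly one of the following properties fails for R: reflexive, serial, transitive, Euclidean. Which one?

Euclidean

Reflexive: yes — every world is R-related to itself.
Serial: yes — every world has a successor (e.g. w1 R w1).
Transitive: yes — every two-step R-path is closed by a direct edge.
Euclidean: no — w1 R w2 and w1 R w1, but not w2 R w1.
Only Euclidean fails.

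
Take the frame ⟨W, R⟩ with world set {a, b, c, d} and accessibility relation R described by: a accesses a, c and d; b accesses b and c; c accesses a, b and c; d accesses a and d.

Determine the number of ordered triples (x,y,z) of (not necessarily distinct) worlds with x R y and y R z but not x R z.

Enumerating: (a,c,b), (b,c,a), (c,a,d), (d,a,c).

4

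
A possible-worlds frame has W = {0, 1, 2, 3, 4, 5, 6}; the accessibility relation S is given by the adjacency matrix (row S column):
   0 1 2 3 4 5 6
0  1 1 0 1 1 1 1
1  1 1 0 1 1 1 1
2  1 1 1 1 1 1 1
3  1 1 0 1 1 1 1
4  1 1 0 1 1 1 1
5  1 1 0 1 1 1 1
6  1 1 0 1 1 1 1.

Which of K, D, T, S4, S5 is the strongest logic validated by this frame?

Serial (axiom D): yes — every world has a successor (e.g. 0 S 0).
Reflexive (axiom T): yes — every world is S-related to itself.
Transitive (axiom 4): yes — every two-step S-path is closed by a direct edge.
Euclidean (axiom 5): no — 2 S 0 and 2 S 2, but not 0 S 2.
So F validates K, D, T, S4; S5 would additionally require S to be Euclidean. The strongest is S4.

S4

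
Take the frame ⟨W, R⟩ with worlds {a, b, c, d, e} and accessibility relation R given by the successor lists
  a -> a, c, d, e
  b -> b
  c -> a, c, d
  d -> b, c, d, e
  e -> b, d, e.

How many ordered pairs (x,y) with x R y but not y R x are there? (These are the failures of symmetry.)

4

Enumerating: (a,d), (a,e), (d,b), (e,b).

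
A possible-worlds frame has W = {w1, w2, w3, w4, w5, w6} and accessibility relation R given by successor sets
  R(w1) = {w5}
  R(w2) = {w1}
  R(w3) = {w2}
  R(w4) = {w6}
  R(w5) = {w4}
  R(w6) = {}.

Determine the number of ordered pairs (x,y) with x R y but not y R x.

5

Enumerating: (w1,w5), (w2,w1), (w3,w2), (w4,w6), (w5,w4).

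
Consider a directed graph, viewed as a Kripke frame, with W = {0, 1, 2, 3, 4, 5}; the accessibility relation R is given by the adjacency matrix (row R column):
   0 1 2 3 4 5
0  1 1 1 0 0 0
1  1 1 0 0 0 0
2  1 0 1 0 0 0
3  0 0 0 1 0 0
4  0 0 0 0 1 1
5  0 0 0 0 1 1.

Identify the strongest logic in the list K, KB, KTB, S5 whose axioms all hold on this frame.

KTB

Symmetric (axiom B): yes — every pair in R has its reverse in R.
Reflexive (axiom T): yes — every world is R-related to itself.
Euclidean (axiom 5): no — 0 R 1 and 0 R 2, but not 1 R 2.
So F validates K, KB, KTB; S5 would additionally require R to be Euclidean. The strongest is KTB.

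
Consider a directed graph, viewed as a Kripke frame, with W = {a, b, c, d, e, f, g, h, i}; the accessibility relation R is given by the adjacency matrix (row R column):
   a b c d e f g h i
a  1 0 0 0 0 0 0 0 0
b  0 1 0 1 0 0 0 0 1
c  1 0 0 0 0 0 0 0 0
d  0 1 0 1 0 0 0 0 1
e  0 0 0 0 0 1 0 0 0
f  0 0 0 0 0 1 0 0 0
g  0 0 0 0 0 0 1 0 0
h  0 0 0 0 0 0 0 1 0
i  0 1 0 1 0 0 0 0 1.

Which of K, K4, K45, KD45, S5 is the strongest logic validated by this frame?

Transitive (axiom 4): yes — every two-step R-path is closed by a direct edge.
Euclidean (axiom 5): yes — any two successors of a common world are R-related.
Serial (axiom D): yes — every world has a successor (e.g. a R a).
Reflexive (axiom T): no — c is not related to itself.
So F validates K, K4, K45, KD45; S5 would additionally require R to be reflexive. The strongest is KD45.

KD45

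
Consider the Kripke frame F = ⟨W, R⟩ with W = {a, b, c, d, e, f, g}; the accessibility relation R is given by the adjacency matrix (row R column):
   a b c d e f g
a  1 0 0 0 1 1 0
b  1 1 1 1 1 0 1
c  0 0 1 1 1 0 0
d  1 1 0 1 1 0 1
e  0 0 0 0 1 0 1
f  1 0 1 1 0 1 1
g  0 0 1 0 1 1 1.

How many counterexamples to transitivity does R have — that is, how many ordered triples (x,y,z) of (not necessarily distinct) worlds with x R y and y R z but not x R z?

24

Enumerating: (a,e,g), (a,f,c), (a,f,d), (a,f,g), (b,a,f), (b,g,f), (c,d,a), (c,d,b), (c,d,g), (c,e,g), (d,a,f), (d,b,c), … and 12 more.
Total: 24.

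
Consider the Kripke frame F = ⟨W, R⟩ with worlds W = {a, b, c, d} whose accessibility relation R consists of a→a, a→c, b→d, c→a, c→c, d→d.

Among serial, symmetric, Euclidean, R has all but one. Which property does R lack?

Serial: yes — every world has a successor (e.g. a R a).
Symmetric: no — b R d but not d R b.
Euclidean: yes — any two successors of a common world are R-related.
Only symmetric fails.

symmetric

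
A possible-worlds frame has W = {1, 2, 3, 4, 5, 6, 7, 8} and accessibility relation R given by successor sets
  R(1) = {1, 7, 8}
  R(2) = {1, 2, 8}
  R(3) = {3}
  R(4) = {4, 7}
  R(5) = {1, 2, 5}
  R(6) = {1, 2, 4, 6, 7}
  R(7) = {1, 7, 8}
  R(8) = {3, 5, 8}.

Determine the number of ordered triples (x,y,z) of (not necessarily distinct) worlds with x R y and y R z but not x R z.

Enumerating: (1,8,3), (1,8,5), (2,1,7), (2,8,3), (2,8,5), (4,7,1), (4,7,8), (5,1,7), (5,1,8), (5,2,8), (6,1,8), (6,2,8), (6,7,8), (7,8,3), (7,8,5), (8,5,1), (8,5,2).

17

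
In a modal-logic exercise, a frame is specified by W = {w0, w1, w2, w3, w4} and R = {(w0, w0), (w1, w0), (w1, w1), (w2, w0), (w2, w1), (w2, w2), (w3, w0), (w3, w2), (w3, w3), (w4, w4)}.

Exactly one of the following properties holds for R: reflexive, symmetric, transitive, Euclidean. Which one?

reflexive

Reflexive: yes — every world is R-related to itself.
Symmetric: no — w1 R w0 but not w0 R w1.
Transitive: no — w3 R w2 and w2 R w1, but not w3 R w1.
Euclidean: no — w2 R w0 and w2 R w1, but not w0 R w1.
Only reflexive holds.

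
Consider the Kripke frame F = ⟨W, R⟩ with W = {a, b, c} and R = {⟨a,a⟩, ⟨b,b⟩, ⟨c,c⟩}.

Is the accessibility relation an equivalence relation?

Yes

Reflexive: yes — every world is R-related to itself.
Symmetric: yes — every pair in R has its reverse in R.
Transitive: yes — every two-step R-path is closed by a direct edge.
So R is an equivalence relation.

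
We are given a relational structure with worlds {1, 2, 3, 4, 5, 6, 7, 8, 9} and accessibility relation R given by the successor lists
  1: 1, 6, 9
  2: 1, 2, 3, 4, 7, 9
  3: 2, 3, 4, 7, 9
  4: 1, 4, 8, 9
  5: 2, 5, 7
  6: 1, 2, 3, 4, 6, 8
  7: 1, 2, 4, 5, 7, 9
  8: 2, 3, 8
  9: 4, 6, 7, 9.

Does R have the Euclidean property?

No

Euclidean: no — 1 R 6 and 1 R 9, but not 6 R 9.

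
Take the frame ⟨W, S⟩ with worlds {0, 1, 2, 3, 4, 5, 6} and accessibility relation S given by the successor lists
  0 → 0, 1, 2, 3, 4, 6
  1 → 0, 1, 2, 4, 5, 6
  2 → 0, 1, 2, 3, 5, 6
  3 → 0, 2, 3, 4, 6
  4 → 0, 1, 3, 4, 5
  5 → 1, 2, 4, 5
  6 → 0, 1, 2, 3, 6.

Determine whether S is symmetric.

Symmetric: yes — every pair in S has its reverse in S.

Yes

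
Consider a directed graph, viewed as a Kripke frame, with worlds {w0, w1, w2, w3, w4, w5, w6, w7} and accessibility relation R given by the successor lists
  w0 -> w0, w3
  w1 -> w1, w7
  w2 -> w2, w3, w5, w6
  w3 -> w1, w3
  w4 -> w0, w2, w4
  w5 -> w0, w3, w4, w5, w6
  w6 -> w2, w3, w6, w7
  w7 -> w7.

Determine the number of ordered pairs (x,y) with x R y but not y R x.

13

Enumerating: (w0,w3), (w1,w7), (w2,w3), (w2,w5), (w3,w1), (w4,w0), (w4,w2), (w5,w0), (w5,w3), (w5,w4), (w5,w6), (w6,w3), (w6,w7).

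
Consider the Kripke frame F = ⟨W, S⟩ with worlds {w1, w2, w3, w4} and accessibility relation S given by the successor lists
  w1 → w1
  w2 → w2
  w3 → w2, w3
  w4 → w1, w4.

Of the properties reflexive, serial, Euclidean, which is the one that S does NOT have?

Euclidean

Reflexive: yes — every world is S-related to itself.
Serial: yes — every world has a successor (e.g. w1 S w1).
Euclidean: no — w3 S w2 and w3 S w3, but not w2 S w3.
Only Euclidean fails.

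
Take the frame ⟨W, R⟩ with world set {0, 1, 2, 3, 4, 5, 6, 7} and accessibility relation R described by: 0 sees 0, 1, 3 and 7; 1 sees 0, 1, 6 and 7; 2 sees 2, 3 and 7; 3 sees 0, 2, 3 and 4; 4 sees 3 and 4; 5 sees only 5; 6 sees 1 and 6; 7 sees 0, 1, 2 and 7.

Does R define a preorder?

No

Reflexive: yes — every world is R-related to itself.
Transitive: no — 0 R 1 and 1 R 6, but not 0 R 6.
So R is not a preorder.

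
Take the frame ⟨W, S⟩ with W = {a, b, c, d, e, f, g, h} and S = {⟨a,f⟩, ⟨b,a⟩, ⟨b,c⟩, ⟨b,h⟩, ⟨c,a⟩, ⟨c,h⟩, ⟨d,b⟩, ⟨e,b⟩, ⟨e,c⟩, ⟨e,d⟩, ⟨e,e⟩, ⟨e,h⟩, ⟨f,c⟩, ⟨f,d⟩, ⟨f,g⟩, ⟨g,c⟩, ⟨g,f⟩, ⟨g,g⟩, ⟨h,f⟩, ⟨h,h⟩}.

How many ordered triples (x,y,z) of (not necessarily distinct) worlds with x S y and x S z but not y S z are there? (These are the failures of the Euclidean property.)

39

Enumerating: (a,f,f), (b,a,a), (b,a,c), (b,a,h), (b,c,c), (b,h,a), (b,h,c), (c,a,a), (c,a,h), (c,h,a), (d,b,b), (e,b,b), … and 27 more.
Total: 39.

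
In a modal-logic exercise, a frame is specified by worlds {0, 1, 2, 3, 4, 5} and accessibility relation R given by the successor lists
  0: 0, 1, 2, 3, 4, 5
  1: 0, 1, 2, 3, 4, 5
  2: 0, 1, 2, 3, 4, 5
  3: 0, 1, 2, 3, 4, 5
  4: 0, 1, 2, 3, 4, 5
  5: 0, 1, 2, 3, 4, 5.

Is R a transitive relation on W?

Transitive: yes — every two-step R-path is closed by a direct edge.

Yes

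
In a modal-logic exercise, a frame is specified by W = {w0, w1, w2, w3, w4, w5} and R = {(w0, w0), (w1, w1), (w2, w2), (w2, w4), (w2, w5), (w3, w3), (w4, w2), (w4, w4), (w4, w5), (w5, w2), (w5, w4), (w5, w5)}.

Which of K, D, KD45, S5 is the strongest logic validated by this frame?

Serial (axiom D): yes — every world has a successor (e.g. w0 R w0).
Transitive (axiom 4): yes — every two-step R-path is closed by a direct edge.
Euclidean (axiom 5): yes — any two successors of a common world are R-related.
Reflexive (axiom T): yes — every world is R-related to itself.
So F validates K, D, KD45, S5. The strongest is S5.

S5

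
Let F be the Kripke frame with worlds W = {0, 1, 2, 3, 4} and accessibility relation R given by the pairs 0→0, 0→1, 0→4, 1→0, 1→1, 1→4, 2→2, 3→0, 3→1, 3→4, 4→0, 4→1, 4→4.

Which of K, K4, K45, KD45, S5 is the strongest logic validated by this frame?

KD45

Transitive (axiom 4): yes — every two-step R-path is closed by a direct edge.
Euclidean (axiom 5): yes — any two successors of a common world are R-related.
Serial (axiom D): yes — every world has a successor (e.g. 0 R 0).
Reflexive (axiom T): no — 3 is not related to itself.
So F validates K, K4, K45, KD45; S5 would additionally require R to be reflexive. The strongest is KD45.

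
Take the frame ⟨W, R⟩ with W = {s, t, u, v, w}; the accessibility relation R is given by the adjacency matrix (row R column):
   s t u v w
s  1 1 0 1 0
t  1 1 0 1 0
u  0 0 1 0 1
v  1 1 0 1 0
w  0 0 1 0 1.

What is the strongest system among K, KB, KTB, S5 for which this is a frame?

S5

Symmetric (axiom B): yes — every pair in R has its reverse in R.
Reflexive (axiom T): yes — every world is R-related to itself.
Euclidean (axiom 5): yes — any two successors of a common world are R-related.
So F validates K, KB, KTB, S5. The strongest is S5.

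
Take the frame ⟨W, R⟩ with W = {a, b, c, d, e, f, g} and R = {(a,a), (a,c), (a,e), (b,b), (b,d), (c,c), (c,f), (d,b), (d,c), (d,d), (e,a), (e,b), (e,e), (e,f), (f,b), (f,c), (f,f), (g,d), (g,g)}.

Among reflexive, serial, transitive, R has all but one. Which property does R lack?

Reflexive: yes — every world is R-related to itself.
Serial: yes — every world has a successor (e.g. a R a).
Transitive: no — a R c and c R f, but not a R f.
Only transitive fails.

transitive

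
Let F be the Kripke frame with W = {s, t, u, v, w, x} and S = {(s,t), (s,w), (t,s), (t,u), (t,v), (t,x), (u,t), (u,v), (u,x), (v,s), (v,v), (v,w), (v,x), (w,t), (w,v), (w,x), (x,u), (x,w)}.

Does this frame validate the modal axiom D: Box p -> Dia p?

Yes

Axiom D corresponds to the accessibility relation being serial.
Serial: yes — every world has a successor (e.g. s S t).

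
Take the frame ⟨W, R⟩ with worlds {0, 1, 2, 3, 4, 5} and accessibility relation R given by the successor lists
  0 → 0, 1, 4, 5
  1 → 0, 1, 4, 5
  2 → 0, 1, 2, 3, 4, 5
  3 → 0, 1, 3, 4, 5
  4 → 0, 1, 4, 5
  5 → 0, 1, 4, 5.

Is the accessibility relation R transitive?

Yes

Transitive: yes — every two-step R-path is closed by a direct edge.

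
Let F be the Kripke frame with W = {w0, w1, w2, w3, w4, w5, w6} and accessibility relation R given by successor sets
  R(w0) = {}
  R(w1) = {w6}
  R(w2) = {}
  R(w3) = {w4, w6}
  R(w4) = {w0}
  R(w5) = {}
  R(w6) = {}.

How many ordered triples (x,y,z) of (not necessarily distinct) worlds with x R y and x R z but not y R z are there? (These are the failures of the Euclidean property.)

Enumerating: (w1,w6,w6), (w3,w4,w4), (w3,w4,w6), (w3,w6,w4), (w3,w6,w6), (w4,w0,w0).

6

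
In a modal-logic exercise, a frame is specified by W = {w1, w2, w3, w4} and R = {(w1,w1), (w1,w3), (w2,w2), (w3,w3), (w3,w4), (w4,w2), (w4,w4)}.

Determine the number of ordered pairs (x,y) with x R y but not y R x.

Enumerating: (w1,w3), (w3,w4), (w4,w2).

3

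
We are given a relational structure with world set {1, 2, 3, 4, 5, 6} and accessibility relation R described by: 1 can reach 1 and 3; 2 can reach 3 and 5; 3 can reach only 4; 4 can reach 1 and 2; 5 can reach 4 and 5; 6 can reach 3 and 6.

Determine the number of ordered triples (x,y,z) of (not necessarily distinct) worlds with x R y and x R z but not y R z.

Enumerating: (1,3,1), (1,3,3), (2,3,3), (2,3,5), (2,5,3), (3,4,4), (4,1,2), (4,2,1), (4,2,2), (5,4,4), (5,4,5), (6,3,3), (6,3,6).

13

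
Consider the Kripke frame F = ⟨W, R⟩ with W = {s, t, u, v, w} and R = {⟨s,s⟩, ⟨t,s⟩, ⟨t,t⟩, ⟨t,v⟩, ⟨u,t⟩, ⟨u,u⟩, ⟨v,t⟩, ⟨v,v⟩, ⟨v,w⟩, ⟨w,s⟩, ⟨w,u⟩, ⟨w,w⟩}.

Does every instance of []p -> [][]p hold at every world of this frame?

The schema 4 characterises exactly the transitive frames.
Transitive: no — t R v and v R w, but not t R w.

No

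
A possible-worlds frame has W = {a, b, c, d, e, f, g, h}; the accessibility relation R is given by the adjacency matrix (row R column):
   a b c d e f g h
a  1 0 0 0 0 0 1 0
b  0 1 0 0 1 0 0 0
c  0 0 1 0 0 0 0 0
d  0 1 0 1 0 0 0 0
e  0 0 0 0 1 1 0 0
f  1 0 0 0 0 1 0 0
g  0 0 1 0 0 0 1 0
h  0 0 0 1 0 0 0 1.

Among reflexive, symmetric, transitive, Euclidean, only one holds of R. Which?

reflexive

Reflexive: yes — every world is R-related to itself.
Symmetric: no — a R g but not g R a.
Transitive: no — a R g and g R c, but not a R c.
Euclidean: no — a R g and a R a, but not g R a.
Only reflexive holds.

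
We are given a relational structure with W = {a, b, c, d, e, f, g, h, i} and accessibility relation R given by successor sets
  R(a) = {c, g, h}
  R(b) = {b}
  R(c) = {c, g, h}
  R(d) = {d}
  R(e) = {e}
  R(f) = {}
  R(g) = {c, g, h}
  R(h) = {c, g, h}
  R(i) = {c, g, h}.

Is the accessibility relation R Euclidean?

Euclidean: yes — any two successors of a common world are R-related.

Yes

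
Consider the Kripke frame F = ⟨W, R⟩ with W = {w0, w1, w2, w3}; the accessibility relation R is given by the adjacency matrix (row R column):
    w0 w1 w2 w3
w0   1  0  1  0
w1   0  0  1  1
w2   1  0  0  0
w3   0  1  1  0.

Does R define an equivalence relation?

Reflexive: no — w1 is not related to itself.
Symmetric: no — w1 R w2 but not w2 R w1.
Transitive: no — w1 R w2 and w2 R w0, but not w1 R w0.
So R is not an equivalence relation.

No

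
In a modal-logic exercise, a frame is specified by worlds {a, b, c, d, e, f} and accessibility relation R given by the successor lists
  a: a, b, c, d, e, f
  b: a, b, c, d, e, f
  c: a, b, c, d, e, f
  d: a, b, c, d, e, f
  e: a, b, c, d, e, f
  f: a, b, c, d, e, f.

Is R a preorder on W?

Yes

Reflexive: yes — every world is R-related to itself.
Transitive: yes — every two-step R-path is closed by a direct edge.
So R is a preorder.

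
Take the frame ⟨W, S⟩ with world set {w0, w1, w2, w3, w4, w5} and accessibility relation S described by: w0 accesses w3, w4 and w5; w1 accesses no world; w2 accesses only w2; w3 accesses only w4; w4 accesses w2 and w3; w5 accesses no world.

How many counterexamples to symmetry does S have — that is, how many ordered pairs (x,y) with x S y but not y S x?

4

Enumerating: (w0,w3), (w0,w4), (w0,w5), (w4,w2).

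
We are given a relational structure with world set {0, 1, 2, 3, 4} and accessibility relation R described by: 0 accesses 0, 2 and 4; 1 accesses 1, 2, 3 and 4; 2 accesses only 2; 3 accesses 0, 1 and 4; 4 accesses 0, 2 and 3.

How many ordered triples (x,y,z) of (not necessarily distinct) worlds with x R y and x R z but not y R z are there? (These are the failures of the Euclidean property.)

19

Enumerating: (0,2,0), (0,2,4), (0,4,4), (1,2,1), (1,2,3), (1,2,4), (1,3,2), (1,3,3), (1,4,1), (1,4,4), (3,0,1), (3,1,0), … and 7 more.
Total: 19.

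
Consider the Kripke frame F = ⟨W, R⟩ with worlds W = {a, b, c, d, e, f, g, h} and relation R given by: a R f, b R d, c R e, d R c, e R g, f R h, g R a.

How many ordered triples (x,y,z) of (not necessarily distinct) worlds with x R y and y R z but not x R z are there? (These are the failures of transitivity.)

Enumerating: (a,f,h), (b,d,c), (c,e,g), (d,c,e), (e,g,a), (g,a,f).

6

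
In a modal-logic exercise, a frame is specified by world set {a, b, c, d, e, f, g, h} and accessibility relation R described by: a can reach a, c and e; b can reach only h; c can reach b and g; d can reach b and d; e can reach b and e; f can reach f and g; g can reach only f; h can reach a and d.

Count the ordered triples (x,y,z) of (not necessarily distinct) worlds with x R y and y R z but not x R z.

Enumerating: (a,c,b), (a,c,g), (a,e,b), (b,h,a), (b,h,d), (c,b,h), (c,g,f), (d,b,h), (e,b,h), (g,f,g), (h,a,c), (h,a,e), (h,d,b).

13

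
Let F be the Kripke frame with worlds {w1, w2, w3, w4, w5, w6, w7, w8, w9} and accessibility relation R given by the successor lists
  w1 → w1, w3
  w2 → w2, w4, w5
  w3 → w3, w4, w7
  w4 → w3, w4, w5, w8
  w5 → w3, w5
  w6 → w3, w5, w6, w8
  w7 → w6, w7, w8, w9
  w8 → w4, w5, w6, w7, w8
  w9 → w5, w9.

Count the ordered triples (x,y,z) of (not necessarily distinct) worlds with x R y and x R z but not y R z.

Enumerating: (w1,w3,w1), (w2,w4,w2), (w2,w5,w2), (w2,w5,w4), (w3,w4,w7), (w3,w7,w3), (w3,w7,w4), (w4,w3,w5), (w4,w3,w8), (w4,w5,w4), (w4,w5,w8), (w4,w8,w3), … and 24 more.
Total: 36.

36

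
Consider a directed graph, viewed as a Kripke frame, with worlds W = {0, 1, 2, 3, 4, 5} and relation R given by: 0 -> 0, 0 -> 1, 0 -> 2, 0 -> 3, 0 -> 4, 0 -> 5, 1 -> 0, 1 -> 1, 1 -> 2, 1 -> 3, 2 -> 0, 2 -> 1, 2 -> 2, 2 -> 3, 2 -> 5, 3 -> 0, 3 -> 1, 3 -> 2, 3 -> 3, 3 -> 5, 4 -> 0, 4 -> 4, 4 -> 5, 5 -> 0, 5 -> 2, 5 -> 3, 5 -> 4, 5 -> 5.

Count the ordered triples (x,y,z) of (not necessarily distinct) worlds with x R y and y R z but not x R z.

16

Enumerating: (1,0,4), (1,0,5), (1,2,5), (1,3,5), (2,0,4), (2,5,4), (3,0,4), (3,5,4), (4,0,1), (4,0,2), (4,0,3), (4,5,2), (4,5,3), (5,0,1), (5,2,1), (5,3,1).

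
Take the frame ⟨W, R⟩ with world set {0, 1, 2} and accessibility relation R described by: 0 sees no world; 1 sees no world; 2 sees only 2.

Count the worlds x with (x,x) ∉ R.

2

Enumerating: 0, 1.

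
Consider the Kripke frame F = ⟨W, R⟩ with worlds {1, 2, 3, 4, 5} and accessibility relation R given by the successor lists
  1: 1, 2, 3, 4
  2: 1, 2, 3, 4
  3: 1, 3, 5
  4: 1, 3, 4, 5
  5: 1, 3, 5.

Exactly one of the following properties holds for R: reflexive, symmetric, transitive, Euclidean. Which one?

Reflexive: yes — every world is R-related to itself.
Symmetric: no — 2 R 3 but not 3 R 2.
Transitive: no — 1 R 3 and 3 R 5, but not 1 R 5.
Euclidean: no — 1 R 3 and 1 R 2, but not 3 R 2.
Only reflexive holds.

reflexive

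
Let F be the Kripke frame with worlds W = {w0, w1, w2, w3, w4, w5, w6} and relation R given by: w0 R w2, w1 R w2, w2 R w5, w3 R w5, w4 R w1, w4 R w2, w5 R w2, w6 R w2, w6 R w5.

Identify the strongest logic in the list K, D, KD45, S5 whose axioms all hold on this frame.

Serial (axiom D): yes — every world has a successor (e.g. w0 R w2).
Transitive (axiom 4): no — w0 R w2 and w2 R w5, but not w0 R w5.
Euclidean (axiom 5): no — w4 R w2 and w4 R w1, but not w2 R w1.
Reflexive (axiom T): no — w0 is not related to itself.
So F validates K, D; KD45 would additionally require R to be Euclidean and transitive. The strongest is D.

D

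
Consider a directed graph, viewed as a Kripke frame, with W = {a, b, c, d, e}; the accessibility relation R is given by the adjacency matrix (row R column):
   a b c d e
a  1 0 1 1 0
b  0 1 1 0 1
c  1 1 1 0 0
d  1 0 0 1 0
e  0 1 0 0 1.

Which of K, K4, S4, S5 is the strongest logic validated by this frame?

K

Transitive (axiom 4): no — a R c and c R b, but not a R b.
Reflexive (axiom T): yes — every world is R-related to itself.
Euclidean (axiom 5): no — a R c and a R d, but not c R d.
So F validates K; K4 would additionally require R to be transitive. The strongest is K.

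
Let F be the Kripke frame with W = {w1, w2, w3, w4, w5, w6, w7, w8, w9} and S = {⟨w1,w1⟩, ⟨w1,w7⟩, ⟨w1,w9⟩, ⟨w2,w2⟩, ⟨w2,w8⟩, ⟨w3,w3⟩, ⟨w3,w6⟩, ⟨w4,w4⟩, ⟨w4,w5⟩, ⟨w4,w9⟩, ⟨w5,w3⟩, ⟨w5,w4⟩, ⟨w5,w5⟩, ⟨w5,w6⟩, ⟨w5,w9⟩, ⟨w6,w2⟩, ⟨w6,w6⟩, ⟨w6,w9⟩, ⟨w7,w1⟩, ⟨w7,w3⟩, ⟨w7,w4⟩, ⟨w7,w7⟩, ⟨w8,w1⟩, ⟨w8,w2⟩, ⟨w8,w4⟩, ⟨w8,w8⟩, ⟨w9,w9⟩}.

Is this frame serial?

Yes

Serial: yes — every world has a successor (e.g. w1 S w1).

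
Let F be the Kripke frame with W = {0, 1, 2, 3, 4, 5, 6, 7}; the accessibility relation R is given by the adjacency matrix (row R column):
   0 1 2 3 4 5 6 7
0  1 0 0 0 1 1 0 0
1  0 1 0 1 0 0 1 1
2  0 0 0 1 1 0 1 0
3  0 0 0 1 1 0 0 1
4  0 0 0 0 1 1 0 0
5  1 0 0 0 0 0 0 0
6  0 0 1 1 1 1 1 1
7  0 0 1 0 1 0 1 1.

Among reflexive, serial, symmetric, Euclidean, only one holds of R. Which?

serial

Reflexive: no — 2 is not related to itself.
Serial: yes — every world has a successor (e.g. 0 R 0).
Symmetric: no — 0 R 4 but not 4 R 0.
Euclidean: no — 0 R 5 and 0 R 4, but not 5 R 4.
Only serial holds.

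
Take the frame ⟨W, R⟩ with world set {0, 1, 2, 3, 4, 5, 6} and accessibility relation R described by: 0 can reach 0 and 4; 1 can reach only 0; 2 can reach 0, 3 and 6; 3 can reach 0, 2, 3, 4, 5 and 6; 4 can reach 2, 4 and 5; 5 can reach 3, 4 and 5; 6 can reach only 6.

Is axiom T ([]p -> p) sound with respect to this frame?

Axiom T corresponds to the accessibility relation being reflexive.
Reflexive: no — 1 is not related to itself.

No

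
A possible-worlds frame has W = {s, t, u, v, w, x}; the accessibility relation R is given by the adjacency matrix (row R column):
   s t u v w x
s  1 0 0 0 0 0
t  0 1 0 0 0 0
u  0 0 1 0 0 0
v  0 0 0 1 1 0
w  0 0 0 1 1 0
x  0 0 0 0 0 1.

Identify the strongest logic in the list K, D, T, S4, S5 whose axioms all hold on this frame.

Serial (axiom D): yes — every world has a successor (e.g. s R s).
Reflexive (axiom T): yes — every world is R-related to itself.
Transitive (axiom 4): yes — every two-step R-path is closed by a direct edge.
Euclidean (axiom 5): yes — any two successors of a common world are R-related.
So F validates K, D, T, S4, S5. The strongest is S5.

S5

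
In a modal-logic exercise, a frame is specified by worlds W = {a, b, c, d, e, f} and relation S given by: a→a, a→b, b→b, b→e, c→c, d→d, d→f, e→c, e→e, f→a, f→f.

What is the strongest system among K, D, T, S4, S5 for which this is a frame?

T

Serial (axiom D): yes — every world has a successor (e.g. a S a).
Reflexive (axiom T): yes — every world is S-related to itself.
Transitive (axiom 4): no — a S b and b S e, but not a S e.
Euclidean (axiom 5): no — a S b and a S a, but not b S a.
So F validates K, D, T; S4 would additionally require S to be transitive. The strongest is T.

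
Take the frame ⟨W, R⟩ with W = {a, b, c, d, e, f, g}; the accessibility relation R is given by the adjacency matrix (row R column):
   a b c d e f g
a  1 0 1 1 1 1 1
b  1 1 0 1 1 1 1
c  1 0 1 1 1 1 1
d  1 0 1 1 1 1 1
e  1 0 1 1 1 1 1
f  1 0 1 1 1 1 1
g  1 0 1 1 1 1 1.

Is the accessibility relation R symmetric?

No

Symmetric: no — b R a but not a R b.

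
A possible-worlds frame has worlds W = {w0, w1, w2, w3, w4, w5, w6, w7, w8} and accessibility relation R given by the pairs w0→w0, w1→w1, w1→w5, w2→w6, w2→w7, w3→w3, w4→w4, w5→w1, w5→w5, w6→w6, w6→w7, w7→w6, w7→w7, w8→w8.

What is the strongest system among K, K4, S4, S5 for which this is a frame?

Transitive (axiom 4): yes — every two-step R-path is closed by a direct edge.
Reflexive (axiom T): no — w2 is not related to itself.
Euclidean (axiom 5): yes — any two successors of a common world are R-related.
So F validates K, K4; S4 would additionally require R to be reflexive. The strongest is K4.

K4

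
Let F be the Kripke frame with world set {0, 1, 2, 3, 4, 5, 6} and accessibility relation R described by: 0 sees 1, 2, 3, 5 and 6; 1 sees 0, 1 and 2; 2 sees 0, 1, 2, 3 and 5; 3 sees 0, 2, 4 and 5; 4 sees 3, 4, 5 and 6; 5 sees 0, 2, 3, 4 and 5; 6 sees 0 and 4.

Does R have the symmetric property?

Symmetric: yes — every pair in R has its reverse in R.

Yes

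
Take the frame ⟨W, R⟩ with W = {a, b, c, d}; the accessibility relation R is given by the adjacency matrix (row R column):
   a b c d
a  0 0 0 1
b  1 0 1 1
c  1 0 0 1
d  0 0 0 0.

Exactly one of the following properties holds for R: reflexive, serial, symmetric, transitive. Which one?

transitive

Reflexive: no — a is not related to itself.
Serial: no — d has no R-successor.
Symmetric: no — a R d but not d R a.
Transitive: yes — every two-step R-path is closed by a direct edge.
Only transitive holds.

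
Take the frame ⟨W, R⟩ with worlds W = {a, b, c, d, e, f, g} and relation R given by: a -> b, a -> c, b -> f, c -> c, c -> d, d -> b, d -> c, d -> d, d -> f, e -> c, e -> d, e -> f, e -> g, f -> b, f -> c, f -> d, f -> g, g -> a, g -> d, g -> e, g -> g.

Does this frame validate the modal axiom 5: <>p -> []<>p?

Axiom 5 corresponds to the accessibility relation being Euclidean.
Euclidean: no — a R b and a R c, but not b R c.

No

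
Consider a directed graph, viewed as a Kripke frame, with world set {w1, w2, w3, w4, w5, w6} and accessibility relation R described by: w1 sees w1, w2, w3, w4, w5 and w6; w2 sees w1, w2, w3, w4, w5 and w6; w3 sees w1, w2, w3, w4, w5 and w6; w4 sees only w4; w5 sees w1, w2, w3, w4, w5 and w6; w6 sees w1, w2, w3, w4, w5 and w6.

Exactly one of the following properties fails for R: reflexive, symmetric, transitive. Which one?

symmetric

Reflexive: yes — every world is R-related to itself.
Symmetric: no — w1 R w4 but not w4 R w1.
Transitive: yes — every two-step R-path is closed by a direct edge.
Only symmetric fails.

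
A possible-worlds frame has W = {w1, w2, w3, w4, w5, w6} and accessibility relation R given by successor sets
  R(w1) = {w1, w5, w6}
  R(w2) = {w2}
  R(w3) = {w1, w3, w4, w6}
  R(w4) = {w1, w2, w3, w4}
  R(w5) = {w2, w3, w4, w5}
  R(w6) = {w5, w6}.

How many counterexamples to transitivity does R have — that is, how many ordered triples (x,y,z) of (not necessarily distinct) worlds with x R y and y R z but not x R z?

15

Enumerating: (w1,w5,w2), (w1,w5,w3), (w1,w5,w4), (w3,w1,w5), (w3,w4,w2), (w3,w6,w5), (w4,w1,w5), (w4,w1,w6), (w4,w3,w6), (w5,w3,w1), (w5,w3,w6), (w5,w4,w1), (w6,w5,w2), (w6,w5,w3), (w6,w5,w4).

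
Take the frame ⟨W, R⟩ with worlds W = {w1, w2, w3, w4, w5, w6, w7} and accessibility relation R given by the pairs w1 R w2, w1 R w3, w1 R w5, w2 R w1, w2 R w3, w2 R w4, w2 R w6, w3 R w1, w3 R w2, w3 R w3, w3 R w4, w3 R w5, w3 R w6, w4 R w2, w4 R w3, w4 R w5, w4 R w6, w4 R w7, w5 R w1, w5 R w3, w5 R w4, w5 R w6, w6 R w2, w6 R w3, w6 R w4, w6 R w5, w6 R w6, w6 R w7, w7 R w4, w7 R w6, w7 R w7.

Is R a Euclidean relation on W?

Euclidean: no — w1 R w2 and w1 R w5, but not w2 R w5.

No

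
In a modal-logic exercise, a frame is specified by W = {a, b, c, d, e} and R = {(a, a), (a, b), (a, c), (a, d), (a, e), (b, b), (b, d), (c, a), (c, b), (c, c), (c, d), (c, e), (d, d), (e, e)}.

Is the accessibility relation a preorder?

Reflexive: yes — every world is R-related to itself.
Transitive: yes — every two-step R-path is closed by a direct edge.
So R is a preorder.

Yes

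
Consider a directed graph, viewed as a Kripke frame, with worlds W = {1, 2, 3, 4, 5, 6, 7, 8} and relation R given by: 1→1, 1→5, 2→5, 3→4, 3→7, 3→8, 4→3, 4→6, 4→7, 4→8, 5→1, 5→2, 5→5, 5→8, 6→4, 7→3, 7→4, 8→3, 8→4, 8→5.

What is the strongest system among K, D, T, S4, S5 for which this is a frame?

Serial (axiom D): yes — every world has a successor (e.g. 1 R 1).
Reflexive (axiom T): no — 2 is not related to itself.
Transitive (axiom 4): no — 1 R 5 and 5 R 2, but not 1 R 2.
Euclidean (axiom 5): no — 3 R 7 and 3 R 8, but not 7 R 8.
So F validates K, D; T would additionally require R to be reflexive. The strongest is D.

D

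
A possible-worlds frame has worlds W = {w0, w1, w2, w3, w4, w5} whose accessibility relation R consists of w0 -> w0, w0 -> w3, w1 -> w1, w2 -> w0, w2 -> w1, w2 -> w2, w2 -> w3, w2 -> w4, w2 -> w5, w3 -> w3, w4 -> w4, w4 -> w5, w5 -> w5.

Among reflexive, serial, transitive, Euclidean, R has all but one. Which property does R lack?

Reflexive: yes — every world is R-related to itself.
Serial: yes — every world has a successor (e.g. w0 R w0).
Transitive: yes — every two-step R-path is closed by a direct edge.
Euclidean: no — w2 R w0 and w2 R w1, but not w0 R w1.
Only Euclidean fails.

Euclidean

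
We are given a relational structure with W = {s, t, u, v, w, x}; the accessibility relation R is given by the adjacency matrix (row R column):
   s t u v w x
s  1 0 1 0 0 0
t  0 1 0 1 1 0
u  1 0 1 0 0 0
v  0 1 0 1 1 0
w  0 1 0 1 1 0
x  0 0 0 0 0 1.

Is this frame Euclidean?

Euclidean: yes — any two successors of a common world are R-related.

Yes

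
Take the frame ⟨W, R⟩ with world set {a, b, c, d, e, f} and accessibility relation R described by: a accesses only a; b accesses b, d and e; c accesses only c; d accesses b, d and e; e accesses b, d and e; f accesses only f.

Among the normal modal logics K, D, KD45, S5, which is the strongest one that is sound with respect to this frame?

S5

Serial (axiom D): yes — every world has a successor (e.g. a R a).
Transitive (axiom 4): yes — every two-step R-path is closed by a direct edge.
Euclidean (axiom 5): yes — any two successors of a common world are R-related.
Reflexive (axiom T): yes — every world is R-related to itself.
So F validates K, D, KD45, S5. The strongest is S5.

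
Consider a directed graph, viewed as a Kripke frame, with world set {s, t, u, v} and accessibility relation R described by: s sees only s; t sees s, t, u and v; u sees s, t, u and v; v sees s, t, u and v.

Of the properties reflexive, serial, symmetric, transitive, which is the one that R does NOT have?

Reflexive: yes — every world is R-related to itself.
Serial: yes — every world has a successor (e.g. s R s).
Symmetric: no — t R s but not s R t.
Transitive: yes — every two-step R-path is closed by a direct edge.
Only symmetric fails.

symmetric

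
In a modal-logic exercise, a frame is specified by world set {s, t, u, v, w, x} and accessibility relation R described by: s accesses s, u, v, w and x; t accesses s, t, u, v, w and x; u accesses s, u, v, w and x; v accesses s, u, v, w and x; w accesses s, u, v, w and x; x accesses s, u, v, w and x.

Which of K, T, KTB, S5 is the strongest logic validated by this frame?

Reflexive (axiom T): yes — every world is R-related to itself.
Symmetric (axiom B): no — t R s but not s R t.
Euclidean (axiom 5): no — t R s and t R t, but not s R t.
So F validates K, T; KTB would additionally require R to be symmetric. The strongest is T.

T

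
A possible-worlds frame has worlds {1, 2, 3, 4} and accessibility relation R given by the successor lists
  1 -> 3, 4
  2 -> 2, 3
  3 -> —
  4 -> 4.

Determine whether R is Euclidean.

No

Euclidean: no — 1 R 3 and 1 R 4, but not 3 R 4.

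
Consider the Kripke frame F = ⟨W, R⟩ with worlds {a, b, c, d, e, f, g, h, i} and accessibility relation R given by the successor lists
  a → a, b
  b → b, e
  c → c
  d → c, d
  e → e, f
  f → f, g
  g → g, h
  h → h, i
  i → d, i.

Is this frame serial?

Serial: yes — every world has a successor (e.g. a R a).

Yes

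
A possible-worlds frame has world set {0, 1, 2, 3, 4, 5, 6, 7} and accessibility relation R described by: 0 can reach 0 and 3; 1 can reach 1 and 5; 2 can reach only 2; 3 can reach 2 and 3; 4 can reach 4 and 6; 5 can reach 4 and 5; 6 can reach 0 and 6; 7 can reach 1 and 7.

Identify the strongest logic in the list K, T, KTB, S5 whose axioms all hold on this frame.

Reflexive (axiom T): yes — every world is R-related to itself.
Symmetric (axiom B): no — 0 R 3 but not 3 R 0.
Euclidean (axiom 5): no — 0 R 3 and 0 R 0, but not 3 R 0.
So F validates K, T; KTB would additionally require R to be symmetric. The strongest is T.

T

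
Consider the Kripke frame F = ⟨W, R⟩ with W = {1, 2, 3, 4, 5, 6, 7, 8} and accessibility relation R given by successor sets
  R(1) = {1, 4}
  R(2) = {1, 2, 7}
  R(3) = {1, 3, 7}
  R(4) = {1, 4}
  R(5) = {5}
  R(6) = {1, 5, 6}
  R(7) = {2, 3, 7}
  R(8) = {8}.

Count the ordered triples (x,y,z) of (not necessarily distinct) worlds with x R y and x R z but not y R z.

Enumerating: (2,1,2), (2,1,7), (2,7,1), (3,1,3), (3,1,7), (3,7,1), (6,1,5), (6,1,6), (6,5,1), (6,5,6), (7,2,3), (7,3,2).

12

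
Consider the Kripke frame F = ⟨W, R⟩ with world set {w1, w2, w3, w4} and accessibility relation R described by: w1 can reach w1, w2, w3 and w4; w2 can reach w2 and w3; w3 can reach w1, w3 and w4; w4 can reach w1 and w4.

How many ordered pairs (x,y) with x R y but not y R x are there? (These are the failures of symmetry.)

3

Enumerating: (w1,w2), (w2,w3), (w3,w4).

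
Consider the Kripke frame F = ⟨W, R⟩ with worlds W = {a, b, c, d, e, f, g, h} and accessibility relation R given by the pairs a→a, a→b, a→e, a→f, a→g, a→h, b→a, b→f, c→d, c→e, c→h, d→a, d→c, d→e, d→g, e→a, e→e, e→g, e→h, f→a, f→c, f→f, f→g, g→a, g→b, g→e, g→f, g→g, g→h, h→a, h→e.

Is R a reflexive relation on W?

No

Reflexive: no — b is not related to itself.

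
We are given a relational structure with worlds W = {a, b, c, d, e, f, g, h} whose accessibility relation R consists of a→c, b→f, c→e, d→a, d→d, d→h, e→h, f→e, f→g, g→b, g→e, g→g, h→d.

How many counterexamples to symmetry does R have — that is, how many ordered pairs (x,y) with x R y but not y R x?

9

Enumerating: (a,c), (b,f), (c,e), (d,a), (e,h), (f,e), (f,g), (g,b), (g,e).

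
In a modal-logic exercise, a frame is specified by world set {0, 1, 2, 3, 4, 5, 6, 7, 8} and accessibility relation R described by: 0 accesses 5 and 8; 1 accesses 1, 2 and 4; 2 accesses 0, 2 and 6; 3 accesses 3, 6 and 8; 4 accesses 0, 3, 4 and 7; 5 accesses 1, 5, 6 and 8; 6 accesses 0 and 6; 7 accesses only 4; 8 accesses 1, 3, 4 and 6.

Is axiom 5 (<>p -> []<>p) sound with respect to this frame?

No

Axiom 5 corresponds to the accessibility relation being Euclidean.
Euclidean: no — 0 R 8 and 0 R 5, but not 8 R 5.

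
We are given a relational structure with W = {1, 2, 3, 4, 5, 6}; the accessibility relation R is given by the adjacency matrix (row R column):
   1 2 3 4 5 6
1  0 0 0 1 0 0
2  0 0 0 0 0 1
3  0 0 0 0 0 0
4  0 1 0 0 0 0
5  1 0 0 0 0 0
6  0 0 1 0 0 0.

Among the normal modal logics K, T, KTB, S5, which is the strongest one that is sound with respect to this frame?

K

Reflexive (axiom T): no — 1 is not related to itself.
Symmetric (axiom B): no — 1 R 4 but not 4 R 1.
Euclidean (axiom 5): no — 1 R 4 and 1 R 4, but not 4 R 4.
So F validates K; T would additionally require R to be reflexive. The strongest is K.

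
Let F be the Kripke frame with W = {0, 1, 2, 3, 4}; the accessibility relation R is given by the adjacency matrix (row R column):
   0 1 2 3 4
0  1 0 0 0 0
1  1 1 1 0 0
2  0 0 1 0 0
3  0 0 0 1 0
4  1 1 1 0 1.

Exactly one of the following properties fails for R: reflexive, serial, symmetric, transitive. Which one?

symmetric

Reflexive: yes — every world is R-related to itself.
Serial: yes — every world has a successor (e.g. 0 R 0).
Symmetric: no — 1 R 0 but not 0 R 1.
Transitive: yes — every two-step R-path is closed by a direct edge.
Only symmetric fails.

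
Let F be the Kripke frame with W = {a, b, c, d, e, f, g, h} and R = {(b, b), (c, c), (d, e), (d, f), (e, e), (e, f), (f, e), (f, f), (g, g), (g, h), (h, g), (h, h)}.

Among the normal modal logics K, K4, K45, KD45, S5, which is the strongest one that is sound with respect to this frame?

K45

Transitive (axiom 4): yes — every two-step R-path is closed by a direct edge.
Euclidean (axiom 5): yes — any two successors of a common world are R-related.
Serial (axiom D): no — a has no R-successor.
Reflexive (axiom T): no — a is not related to itself.
So F validates K, K4, K45; KD45 would additionally require R to be serial. The strongest is K45.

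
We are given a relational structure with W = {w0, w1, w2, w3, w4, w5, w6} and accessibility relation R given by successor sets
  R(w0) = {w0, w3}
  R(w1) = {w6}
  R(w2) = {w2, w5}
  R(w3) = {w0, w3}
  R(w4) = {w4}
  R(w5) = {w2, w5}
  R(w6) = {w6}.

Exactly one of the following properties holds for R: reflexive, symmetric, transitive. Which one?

transitive

Reflexive: no — w1 is not related to itself.
Symmetric: no — w1 R w6 but not w6 R w1.
Transitive: yes — every two-step R-path is closed by a direct edge.
Only transitive holds.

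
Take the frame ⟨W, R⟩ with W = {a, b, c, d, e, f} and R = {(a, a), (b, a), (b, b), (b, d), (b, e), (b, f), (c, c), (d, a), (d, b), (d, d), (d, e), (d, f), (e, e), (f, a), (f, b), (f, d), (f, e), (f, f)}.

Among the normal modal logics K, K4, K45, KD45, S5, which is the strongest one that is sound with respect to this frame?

K4

Transitive (axiom 4): yes — every two-step R-path is closed by a direct edge.
Euclidean (axiom 5): no — b R a and b R d, but not a R d.
Serial (axiom D): yes — every world has a successor (e.g. a R a).
Reflexive (axiom T): yes — every world is R-related to itself.
So F validates K, K4; K45 would additionally require R to be Euclidean. The strongest is K4.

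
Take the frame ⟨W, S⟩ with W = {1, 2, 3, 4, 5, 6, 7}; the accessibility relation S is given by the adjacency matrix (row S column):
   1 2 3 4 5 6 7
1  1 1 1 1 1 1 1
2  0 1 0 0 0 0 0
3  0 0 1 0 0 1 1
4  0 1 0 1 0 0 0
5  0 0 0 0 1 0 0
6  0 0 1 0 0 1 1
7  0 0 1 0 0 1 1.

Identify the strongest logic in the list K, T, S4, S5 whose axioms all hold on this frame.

S4

Reflexive (axiom T): yes — every world is S-related to itself.
Transitive (axiom 4): yes — every two-step S-path is closed by a direct edge.
Euclidean (axiom 5): no — 1 S 2 and 1 S 3, but not 2 S 3.
So F validates K, T, S4; S5 would additionally require S to be Euclidean. The strongest is S4.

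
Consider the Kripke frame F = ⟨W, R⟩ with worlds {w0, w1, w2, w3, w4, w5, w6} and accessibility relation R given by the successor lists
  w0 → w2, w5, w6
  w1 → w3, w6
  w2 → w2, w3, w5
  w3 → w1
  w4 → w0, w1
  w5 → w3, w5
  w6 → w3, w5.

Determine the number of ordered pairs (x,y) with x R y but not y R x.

Enumerating: (w0,w2), (w0,w5), (w0,w6), (w1,w6), (w2,w3), (w2,w5), (w4,w0), (w4,w1), (w5,w3), (w6,w3), (w6,w5).

11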